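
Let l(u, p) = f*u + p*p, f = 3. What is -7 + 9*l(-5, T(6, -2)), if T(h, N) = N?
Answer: -106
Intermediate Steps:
l(u, p) = p² + 3*u (l(u, p) = 3*u + p*p = 3*u + p² = p² + 3*u)
-7 + 9*l(-5, T(6, -2)) = -7 + 9*((-2)² + 3*(-5)) = -7 + 9*(4 - 15) = -7 + 9*(-11) = -7 - 99 = -106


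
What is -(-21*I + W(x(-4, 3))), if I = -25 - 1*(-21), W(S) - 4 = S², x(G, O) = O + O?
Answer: -124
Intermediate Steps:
x(G, O) = 2*O
W(S) = 4 + S²
I = -4 (I = -25 + 21 = -4)
-(-21*I + W(x(-4, 3))) = -(-21*(-4) + (4 + (2*3)²)) = -(84 + (4 + 6²)) = -(84 + (4 + 36)) = -(84 + 40) = -1*124 = -124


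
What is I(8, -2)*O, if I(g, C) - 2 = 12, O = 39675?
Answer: 555450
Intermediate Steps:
I(g, C) = 14 (I(g, C) = 2 + 12 = 14)
I(8, -2)*O = 14*39675 = 555450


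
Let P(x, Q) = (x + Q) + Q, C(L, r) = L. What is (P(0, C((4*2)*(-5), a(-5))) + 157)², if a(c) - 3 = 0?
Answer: 5929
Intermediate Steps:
a(c) = 3 (a(c) = 3 + 0 = 3)
P(x, Q) = x + 2*Q (P(x, Q) = (Q + x) + Q = x + 2*Q)
(P(0, C((4*2)*(-5), a(-5))) + 157)² = ((0 + 2*((4*2)*(-5))) + 157)² = ((0 + 2*(8*(-5))) + 157)² = ((0 + 2*(-40)) + 157)² = ((0 - 80) + 157)² = (-80 + 157)² = 77² = 5929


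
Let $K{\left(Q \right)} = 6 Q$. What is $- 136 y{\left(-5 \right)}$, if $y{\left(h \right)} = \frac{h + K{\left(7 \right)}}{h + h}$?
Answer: $\frac{2516}{5} \approx 503.2$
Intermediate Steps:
$y{\left(h \right)} = \frac{42 + h}{2 h}$ ($y{\left(h \right)} = \frac{h + 6 \cdot 7}{h + h} = \frac{h + 42}{2 h} = \left(42 + h\right) \frac{1}{2 h} = \frac{42 + h}{2 h}$)
$- 136 y{\left(-5 \right)} = - 136 \frac{42 - 5}{2 \left(-5\right)} = - 136 \cdot \frac{1}{2} \left(- \frac{1}{5}\right) 37 = \left(-136\right) \left(- \frac{37}{10}\right) = \frac{2516}{5}$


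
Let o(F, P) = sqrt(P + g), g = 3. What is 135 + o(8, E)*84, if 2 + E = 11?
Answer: 135 + 168*sqrt(3) ≈ 425.98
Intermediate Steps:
E = 9 (E = -2 + 11 = 9)
o(F, P) = sqrt(3 + P) (o(F, P) = sqrt(P + 3) = sqrt(3 + P))
135 + o(8, E)*84 = 135 + sqrt(3 + 9)*84 = 135 + sqrt(12)*84 = 135 + (2*sqrt(3))*84 = 135 + 168*sqrt(3)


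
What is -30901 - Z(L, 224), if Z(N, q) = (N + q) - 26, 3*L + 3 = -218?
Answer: -93076/3 ≈ -31025.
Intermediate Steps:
L = -221/3 (L = -1 + (⅓)*(-218) = -1 - 218/3 = -221/3 ≈ -73.667)
Z(N, q) = -26 + N + q
-30901 - Z(L, 224) = -30901 - (-26 - 221/3 + 224) = -30901 - 1*373/3 = -30901 - 373/3 = -93076/3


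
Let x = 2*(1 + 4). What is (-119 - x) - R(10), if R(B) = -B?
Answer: -119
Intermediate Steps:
x = 10 (x = 2*5 = 10)
(-119 - x) - R(10) = (-119 - 1*10) - (-1)*10 = (-119 - 10) - 1*(-10) = -129 + 10 = -119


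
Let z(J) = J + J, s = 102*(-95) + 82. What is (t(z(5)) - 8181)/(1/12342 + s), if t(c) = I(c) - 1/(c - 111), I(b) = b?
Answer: 2037096468/2395355087 ≈ 0.85044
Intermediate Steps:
s = -9608 (s = -9690 + 82 = -9608)
z(J) = 2*J
t(c) = c - 1/(-111 + c) (t(c) = c - 1/(c - 111) = c - 1/(-111 + c))
(t(z(5)) - 8181)/(1/12342 + s) = ((-1 + (2*5)² - 222*5)/(-111 + 2*5) - 8181)/(1/12342 - 9608) = ((-1 + 10² - 111*10)/(-111 + 10) - 8181)/(1/12342 - 9608) = ((-1 + 100 - 1110)/(-101) - 8181)/(-118581935/12342) = (-1/101*(-1011) - 8181)*(-12342/118581935) = (1011/101 - 8181)*(-12342/118581935) = -825270/101*(-12342/118581935) = 2037096468/2395355087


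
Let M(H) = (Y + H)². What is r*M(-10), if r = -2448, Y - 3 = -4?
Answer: -296208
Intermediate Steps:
Y = -1 (Y = 3 - 4 = -1)
M(H) = (-1 + H)²
r*M(-10) = -2448*(-1 - 10)² = -2448*(-11)² = -2448*121 = -296208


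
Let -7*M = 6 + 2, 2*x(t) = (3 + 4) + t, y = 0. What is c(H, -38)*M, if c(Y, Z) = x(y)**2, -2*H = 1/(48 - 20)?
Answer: -14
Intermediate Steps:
x(t) = 7/2 + t/2 (x(t) = ((3 + 4) + t)/2 = (7 + t)/2 = 7/2 + t/2)
H = -1/56 (H = -1/(2*(48 - 20)) = -1/2/28 = -1/2*1/28 = -1/56 ≈ -0.017857)
c(Y, Z) = 49/4 (c(Y, Z) = (7/2 + (1/2)*0)**2 = (7/2 + 0)**2 = (7/2)**2 = 49/4)
M = -8/7 (M = -(6 + 2)/7 = -1/7*8 = -8/7 ≈ -1.1429)
c(H, -38)*M = (49/4)*(-8/7) = -14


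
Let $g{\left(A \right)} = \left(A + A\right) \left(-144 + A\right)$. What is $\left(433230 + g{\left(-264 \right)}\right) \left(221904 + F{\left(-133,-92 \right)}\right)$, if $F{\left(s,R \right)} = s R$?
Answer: $151875847560$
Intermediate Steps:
$F{\left(s,R \right)} = R s$
$g{\left(A \right)} = 2 A \left(-144 + A\right)$
$\left(433230 + g{\left(-264 \right)}\right) \left(221904 + F{\left(-133,-92 \right)}\right) = \left(433230 + 2 \left(-264\right) \left(-144 - 264\right)\right) \left(221904 - -12236\right) = \left(433230 + 2 \left(-264\right) \left(-408\right)\right) \left(221904 + 12236\right) = \left(433230 + 215424\right) 234140 = 648654 \cdot 234140 = 151875847560$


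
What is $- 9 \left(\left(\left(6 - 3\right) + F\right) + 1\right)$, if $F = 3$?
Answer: $-63$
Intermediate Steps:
$- 9 \left(\left(\left(6 - 3\right) + F\right) + 1\right) = - 9 \left(\left(\left(6 - 3\right) + 3\right) + 1\right) = - 9 \left(\left(3 + 3\right) + 1\right) = - 9 \left(6 + 1\right) = \left(-9\right) 7 = -63$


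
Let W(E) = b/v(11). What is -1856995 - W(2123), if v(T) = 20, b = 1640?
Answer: -1857077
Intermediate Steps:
W(E) = 82 (W(E) = 1640/20 = 1640*(1/20) = 82)
-1856995 - W(2123) = -1856995 - 1*82 = -1856995 - 82 = -1857077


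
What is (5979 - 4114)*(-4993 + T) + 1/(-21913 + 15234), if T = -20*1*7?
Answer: -63938367556/6679 ≈ -9.5730e+6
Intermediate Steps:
T = -140 (T = -20*7 = -140)
(5979 - 4114)*(-4993 + T) + 1/(-21913 + 15234) = (5979 - 4114)*(-4993 - 140) + 1/(-21913 + 15234) = 1865*(-5133) + 1/(-6679) = -9573045 - 1/6679 = -63938367556/6679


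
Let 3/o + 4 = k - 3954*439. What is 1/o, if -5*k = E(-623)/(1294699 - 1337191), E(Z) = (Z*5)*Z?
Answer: -73757650391/127476 ≈ -5.7860e+5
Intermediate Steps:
E(Z) = 5*Z² (E(Z) = (5*Z)*Z = 5*Z²)
k = 388129/42492 (k = -5*(-623)²/(5*(1294699 - 1337191)) = -5*388129/(5*(-42492)) = -388129*(-1)/42492 = -⅕*(-1940645/42492) = 388129/42492 ≈ 9.1342)
o = -127476/73757650391 (o = 3/(-4 + (388129/42492 - 3954*439)) = 3/(-4 + (388129/42492 - 1735806)) = 3/(-4 - 73757480423/42492) = 3/(-73757650391/42492) = 3*(-42492/73757650391) = -127476/73757650391 ≈ -1.7283e-6)
1/o = 1/(-127476/73757650391) = -73757650391/127476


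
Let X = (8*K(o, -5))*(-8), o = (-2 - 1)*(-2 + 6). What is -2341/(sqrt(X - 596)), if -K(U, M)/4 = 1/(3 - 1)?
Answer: 2341*I*sqrt(13)/78 ≈ 108.21*I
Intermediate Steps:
o = -12 (o = -3*4 = -12)
K(U, M) = -2 (K(U, M) = -4/(3 - 1) = -4/2 = -4*1/2 = -2)
X = 128 (X = (8*(-2))*(-8) = -16*(-8) = 128)
-2341/(sqrt(X - 596)) = -2341/(sqrt(128 - 596)) = -2341/(sqrt(-468)) = -2341/(6*I*sqrt(13)) = -2341*(-I*sqrt(13)/78) = -(-2341)*I*sqrt(13)/78 = 2341*I*sqrt(13)/78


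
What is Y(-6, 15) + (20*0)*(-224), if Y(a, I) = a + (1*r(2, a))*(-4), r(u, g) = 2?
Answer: -14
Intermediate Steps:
Y(a, I) = -8 + a (Y(a, I) = a + (1*2)*(-4) = a + 2*(-4) = a - 8 = -8 + a)
Y(-6, 15) + (20*0)*(-224) = (-8 - 6) + (20*0)*(-224) = -14 + 0*(-224) = -14 + 0 = -14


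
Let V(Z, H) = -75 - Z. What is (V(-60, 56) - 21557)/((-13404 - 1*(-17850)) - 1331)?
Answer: -21572/3115 ≈ -6.9252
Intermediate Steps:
(V(-60, 56) - 21557)/((-13404 - 1*(-17850)) - 1331) = ((-75 - 1*(-60)) - 21557)/((-13404 - 1*(-17850)) - 1331) = ((-75 + 60) - 21557)/((-13404 + 17850) - 1331) = (-15 - 21557)/(4446 - 1331) = -21572/3115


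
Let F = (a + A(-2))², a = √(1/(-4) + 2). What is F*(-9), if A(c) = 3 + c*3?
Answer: -387/4 + 27*√7 ≈ -25.315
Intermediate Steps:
a = √7/2 (a = √(-¼ + 2) = √(7/4) = √7/2 ≈ 1.3229)
A(c) = 3 + 3*c
F = (-3 + √7/2)² (F = (√7/2 + (3 + 3*(-2)))² = (√7/2 + (3 - 6))² = (√7/2 - 3)² = (-3 + √7/2)² ≈ 2.8127)
F*(-9) = ((6 - √7)²/4)*(-9) = -9*(6 - √7)²/4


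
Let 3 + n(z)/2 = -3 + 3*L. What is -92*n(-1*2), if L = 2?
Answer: 0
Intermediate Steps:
n(z) = 0 (n(z) = -6 + 2*(-3 + 3*2) = -6 + 2*(-3 + 6) = -6 + 2*3 = -6 + 6 = 0)
-92*n(-1*2) = -92*0 = 0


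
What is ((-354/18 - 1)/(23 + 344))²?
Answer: 3844/1212201 ≈ 0.0031711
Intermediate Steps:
((-354/18 - 1)/(23 + 344))² = ((-354*1/18 - 1)/367)² = ((-59/3 - 1)*(1/367))² = (-62/3*1/367)² = (-62/1101)² = 3844/1212201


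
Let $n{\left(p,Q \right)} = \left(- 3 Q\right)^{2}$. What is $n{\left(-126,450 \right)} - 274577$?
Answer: $1547923$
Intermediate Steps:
$n{\left(p,Q \right)} = 9 Q^{2}$
$n{\left(-126,450 \right)} - 274577 = 9 \cdot 450^{2} - 274577 = 9 \cdot 202500 - 274577 = 1822500 - 274577 = 1547923$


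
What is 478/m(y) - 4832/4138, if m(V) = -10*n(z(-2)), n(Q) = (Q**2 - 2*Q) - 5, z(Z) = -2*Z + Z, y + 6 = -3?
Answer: 434091/51725 ≈ 8.3923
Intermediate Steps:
y = -9 (y = -6 - 3 = -9)
z(Z) = -Z
n(Q) = -5 + Q**2 - 2*Q
m(V) = 50 (m(V) = -10*(-5 + (-1*(-2))**2 - (-2)*(-2)) = -10*(-5 + 2**2 - 2*2) = -10*(-5 + 4 - 4) = -10*(-5) = 50)
478/m(y) - 4832/4138 = 478/50 - 4832/4138 = 478*(1/50) - 4832*1/4138 = 239/25 - 2416/2069 = 434091/51725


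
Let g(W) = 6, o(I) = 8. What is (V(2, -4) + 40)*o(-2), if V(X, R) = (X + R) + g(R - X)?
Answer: 352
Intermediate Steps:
V(X, R) = 6 + R + X (V(X, R) = (X + R) + 6 = (R + X) + 6 = 6 + R + X)
(V(2, -4) + 40)*o(-2) = ((6 - 4 + 2) + 40)*8 = (4 + 40)*8 = 44*8 = 352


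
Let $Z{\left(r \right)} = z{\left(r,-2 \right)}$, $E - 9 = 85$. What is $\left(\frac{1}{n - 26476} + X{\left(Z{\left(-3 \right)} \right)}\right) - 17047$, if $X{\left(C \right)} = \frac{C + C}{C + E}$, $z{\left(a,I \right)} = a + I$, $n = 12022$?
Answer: $- \frac{21929507711}{1286406} \approx -17047.0$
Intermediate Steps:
$E = 94$ ($E = 9 + 85 = 94$)
$z{\left(a,I \right)} = I + a$
$Z{\left(r \right)} = -2 + r$
$X{\left(C \right)} = \frac{2 C}{94 + C}$ ($X{\left(C \right)} = \frac{C + C}{C + 94} = \frac{2 C}{94 + C}$)
$\left(\frac{1}{n - 26476} + X{\left(Z{\left(-3 \right)} \right)}\right) - 17047 = \left(\frac{1}{12022 - 26476} + \frac{2 \left(-2 - 3\right)}{94 - 5}\right) - 17047 = \left(\frac{1}{-14454} + 2 \left(-5\right) \frac{1}{94 - 5}\right) - 17047 = \left(- \frac{1}{14454} + 2 \left(-5\right) \frac{1}{89}\right) - 17047 = \left(- \frac{1}{14454} - \frac{10}{89}\right) - 17047 = - \frac{144629}{1286406} - 17047 = - \frac{21929507711}{1286406}$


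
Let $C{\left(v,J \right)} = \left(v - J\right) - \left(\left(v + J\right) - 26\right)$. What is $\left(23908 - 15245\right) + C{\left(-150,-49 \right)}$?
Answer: $8787$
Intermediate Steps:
$C{\left(v,J \right)} = 26 - 2 J$ ($C{\left(v,J \right)} = \left(v - J\right) - \left(\left(J + v\right) - 26\right) = \left(v - J\right) - \left(-26 + J + v\right) = 26 - 2 J$)
$\left(23908 - 15245\right) + C{\left(-150,-49 \right)} = \left(23908 - 15245\right) + \left(26 - -98\right) = \left(23908 - 15245\right) + \left(26 + 98\right) = 8663 + 124 = 8787$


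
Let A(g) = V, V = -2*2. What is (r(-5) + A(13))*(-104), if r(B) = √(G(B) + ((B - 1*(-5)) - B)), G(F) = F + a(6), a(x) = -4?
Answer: 416 - 208*I ≈ 416.0 - 208.0*I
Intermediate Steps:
V = -4
A(g) = -4
G(F) = -4 + F (G(F) = F - 4 = -4 + F)
r(B) = √(1 + B) (r(B) = √((-4 + B) + ((B - 1*(-5)) - B)) = √((-4 + B) + ((B + 5) - B)) = √((-4 + B) + ((5 + B) - B)) = √((-4 + B) + 5) = √(1 + B))
(r(-5) + A(13))*(-104) = (√(1 - 5) - 4)*(-104) = (√(-4) - 4)*(-104) = (2*I - 4)*(-104) = (-4 + 2*I)*(-104) = 416 - 208*I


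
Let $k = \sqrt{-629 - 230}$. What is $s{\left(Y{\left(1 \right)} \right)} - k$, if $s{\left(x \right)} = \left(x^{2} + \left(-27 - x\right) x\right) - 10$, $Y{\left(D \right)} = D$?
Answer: $-37 - i \sqrt{859} \approx -37.0 - 29.309 i$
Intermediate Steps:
$s{\left(x \right)} = -10 + x^{2} + x \left(-27 - x\right)$ ($s{\left(x \right)} = \left(x^{2} + x \left(-27 - x\right)\right) - 10 = -10 + x^{2} + x \left(-27 - x\right)$)
$k = i \sqrt{859}$ ($k = \sqrt{-859} = i \sqrt{859} \approx 29.309 i$)
$s{\left(Y{\left(1 \right)} \right)} - k = \left(-10 - 27\right) - i \sqrt{859} = -37 - i \sqrt{859}$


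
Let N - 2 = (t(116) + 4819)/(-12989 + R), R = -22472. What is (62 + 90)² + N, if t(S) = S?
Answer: 819356931/35461 ≈ 23106.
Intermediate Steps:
N = 65987/35461 (N = 2 + (116 + 4819)/(-12989 - 22472) = 2 + 4935/(-35461) = 2 + 4935*(-1/35461) = 2 - 4935/35461 = 65987/35461 ≈ 1.8608)
(62 + 90)² + N = (62 + 90)² + 65987/35461 = 152² + 65987/35461 = 23104 + 65987/35461 = 819356931/35461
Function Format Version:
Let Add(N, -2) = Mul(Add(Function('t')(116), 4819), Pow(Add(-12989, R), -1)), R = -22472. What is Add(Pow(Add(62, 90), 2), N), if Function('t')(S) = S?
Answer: Rational(819356931, 35461) ≈ 23106.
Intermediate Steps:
N = Rational(65987, 35461) (N = Add(2, Mul(Add(116, 4819), Pow(Add(-12989, -22472), -1))) = Add(2, Mul(4935, Pow(-35461, -1))) = Add(2, Mul(4935, Rational(-1, 35461))) = Add(2, Rational(-4935, 35461)) = Rational(65987, 35461) ≈ 1.8608)
Add(Pow(Add(62, 90), 2), N) = Add(Pow(Add(62, 90), 2), Rational(65987, 35461)) = Add(Pow(152, 2), Rational(65987, 35461)) = Add(23104, Rational(65987, 35461)) = Rational(819356931, 35461)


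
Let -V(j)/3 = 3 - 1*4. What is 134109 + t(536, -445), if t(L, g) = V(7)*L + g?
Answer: 135272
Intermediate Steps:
V(j) = 3 (V(j) = -3*(3 - 1*4) = -3*(3 - 4) = -3*(-1) = 3)
t(L, g) = g + 3*L (t(L, g) = 3*L + g = g + 3*L)
134109 + t(536, -445) = 134109 + (-445 + 3*536) = 134109 + (-445 + 1608) = 134109 + 1163 = 135272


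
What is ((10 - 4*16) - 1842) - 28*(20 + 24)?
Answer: -3128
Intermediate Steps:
((10 - 4*16) - 1842) - 28*(20 + 24) = ((10 - 64) - 1842) - 28*44 = (-54 - 1842) - 1232 = -1896 - 1232 = -3128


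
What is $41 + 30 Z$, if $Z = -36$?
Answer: $-1039$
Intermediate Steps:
$41 + 30 Z = 41 + 30 \left(-36\right) = 41 - 1080 = -1039$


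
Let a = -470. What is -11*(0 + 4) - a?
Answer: 426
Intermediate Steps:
-11*(0 + 4) - a = -11*(0 + 4) - 1*(-470) = -11*4 + 470 = -44 + 470 = 426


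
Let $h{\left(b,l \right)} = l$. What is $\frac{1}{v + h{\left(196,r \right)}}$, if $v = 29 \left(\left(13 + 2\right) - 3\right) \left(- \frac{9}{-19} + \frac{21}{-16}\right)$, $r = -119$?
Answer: $- \frac{76}{31229} \approx -0.0024336$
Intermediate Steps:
$v = - \frac{22185}{76}$ ($v = 29 \left(15 - 3\right) \left(\left(-9\right) \left(- \frac{1}{19}\right) + 21 \left(- \frac{1}{16}\right)\right) = 29 \cdot 12 \left(\frac{9}{19} - \frac{21}{16}\right) = 348 \left(- \frac{255}{304}\right) = - \frac{22185}{76} \approx -291.91$)
$\frac{1}{v + h{\left(196,r \right)}} = \frac{1}{- \frac{22185}{76} - 119} = \frac{1}{- \frac{31229}{76}} = - \frac{76}{31229}$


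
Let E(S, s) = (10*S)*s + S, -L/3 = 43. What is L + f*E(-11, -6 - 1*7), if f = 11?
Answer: 15480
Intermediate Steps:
L = -129 (L = -3*43 = -129)
E(S, s) = S + 10*S*s (E(S, s) = 10*S*s + S = S + 10*S*s)
L + f*E(-11, -6 - 1*7) = -129 + 11*(-11*(1 + 10*(-6 - 1*7))) = -129 + 11*(-11*(1 + 10*(-6 - 7))) = -129 + 11*(-11*(1 + 10*(-13))) = -129 + 11*(-11*(1 - 130)) = -129 + 11*(-11*(-129)) = -129 + 11*1419 = -129 + 15609 = 15480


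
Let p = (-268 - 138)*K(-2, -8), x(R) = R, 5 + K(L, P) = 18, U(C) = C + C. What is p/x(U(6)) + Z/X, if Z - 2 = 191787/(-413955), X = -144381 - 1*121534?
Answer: -10758992395219/24461520850 ≈ -439.83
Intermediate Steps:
U(C) = 2*C
K(L, P) = 13 (K(L, P) = -5 + 18 = 13)
X = -265915 (X = -144381 - 121534 = -265915)
Z = 212041/137985 (Z = 2 + 191787/(-413955) = 2 + 191787*(-1/413955) = 2 - 63929/137985 = 212041/137985 ≈ 1.5367)
p = -5278 (p = (-268 - 138)*13 = -406*13 = -5278)
p/x(U(6)) + Z/X = -5278/(2*6) + (212041/137985)/(-265915) = -5278/12 + (212041/137985)*(-1/265915) = -5278*1/12 - 212041/36692281275 = -2639/6 - 212041/36692281275 = -10758992395219/24461520850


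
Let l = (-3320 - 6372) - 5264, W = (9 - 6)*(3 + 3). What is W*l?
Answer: -269208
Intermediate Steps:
W = 18 (W = 3*6 = 18)
l = -14956 (l = -9692 - 5264 = -14956)
W*l = 18*(-14956) = -269208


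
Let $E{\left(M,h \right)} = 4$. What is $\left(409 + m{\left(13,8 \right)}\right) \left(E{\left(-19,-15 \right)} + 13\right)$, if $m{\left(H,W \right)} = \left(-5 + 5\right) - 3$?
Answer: $6902$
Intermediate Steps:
$m{\left(H,W \right)} = -3$ ($m{\left(H,W \right)} = 0 - 3 = -3$)
$\left(409 + m{\left(13,8 \right)}\right) \left(E{\left(-19,-15 \right)} + 13\right) = \left(409 - 3\right) \left(4 + 13\right) = 406 \cdot 17 = 6902$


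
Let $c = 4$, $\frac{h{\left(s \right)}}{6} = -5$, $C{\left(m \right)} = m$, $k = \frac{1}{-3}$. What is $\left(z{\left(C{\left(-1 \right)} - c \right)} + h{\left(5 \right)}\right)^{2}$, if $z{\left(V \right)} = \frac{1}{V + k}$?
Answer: $\frac{233289}{256} \approx 911.29$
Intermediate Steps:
$k = - \frac{1}{3} \approx -0.33333$
$h{\left(s \right)} = -30$ ($h{\left(s \right)} = 6 \left(-5\right) = -30$)
$z{\left(V \right)} = \frac{1}{- \frac{1}{3} + V}$ ($z{\left(V \right)} = \frac{1}{V - \frac{1}{3}} = \frac{1}{- \frac{1}{3} + V}$)
$\left(z{\left(C{\left(-1 \right)} - c \right)} + h{\left(5 \right)}\right)^{2} = \left(\frac{3}{-1 + 3 \left(-1 - 4\right)} - 30\right)^{2} = \left(\frac{3}{-1 + 3 \left(-5\right)} - 30\right)^{2} = \left(\frac{3}{-1 - 15} - 30\right)^{2} = \left(\frac{3}{-16} - 30\right)^{2} = \left(3 \left(- \frac{1}{16}\right) - 30\right)^{2} = \left(- \frac{3}{16} - 30\right)^{2} = \left(- \frac{483}{16}\right)^{2} = \frac{233289}{256}$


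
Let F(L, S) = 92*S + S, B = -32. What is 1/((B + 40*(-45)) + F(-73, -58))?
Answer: -1/7226 ≈ -0.00013839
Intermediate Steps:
F(L, S) = 93*S
1/((B + 40*(-45)) + F(-73, -58)) = 1/((-32 + 40*(-45)) + 93*(-58)) = 1/((-32 - 1800) - 5394) = 1/(-1832 - 5394) = 1/(-7226) = -1/7226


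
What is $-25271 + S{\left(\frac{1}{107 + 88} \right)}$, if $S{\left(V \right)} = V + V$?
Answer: $- \frac{4927843}{195} \approx -25271.0$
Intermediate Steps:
$S{\left(V \right)} = 2 V$
$-25271 + S{\left(\frac{1}{107 + 88} \right)} = -25271 + \frac{2}{107 + 88} = -25271 + \frac{2}{195} = - \frac{4927843}{195}$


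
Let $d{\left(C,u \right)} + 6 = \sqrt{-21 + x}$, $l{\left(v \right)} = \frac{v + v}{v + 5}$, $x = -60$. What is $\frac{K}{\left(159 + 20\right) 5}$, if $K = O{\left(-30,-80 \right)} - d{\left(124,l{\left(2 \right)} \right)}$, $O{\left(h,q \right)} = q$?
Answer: $- \frac{74}{895} - \frac{9 i}{895} \approx -0.082682 - 0.010056 i$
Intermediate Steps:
$l{\left(v \right)} = \frac{2 v}{5 + v}$
$d{\left(C,u \right)} = -6 + 9 i$ ($d{\left(C,u \right)} = -6 + \sqrt{-21 - 60} = -6 + \sqrt{-81} = -6 + 9 i$)
$K = -74 - 9 i$ ($K = -80 - \left(-6 + 9 i\right) = -80 + \left(6 - 9 i\right) = -74 - 9 i \approx -74.0 - 9.0 i$)
$\frac{K}{\left(159 + 20\right) 5} = \frac{-74 - 9 i}{\left(159 + 20\right) 5} = \frac{-74 - 9 i}{179 \cdot 5} = \frac{-74 - 9 i}{895} = \left(-74 - 9 i\right) \frac{1}{895} = - \frac{74}{895} - \frac{9 i}{895}$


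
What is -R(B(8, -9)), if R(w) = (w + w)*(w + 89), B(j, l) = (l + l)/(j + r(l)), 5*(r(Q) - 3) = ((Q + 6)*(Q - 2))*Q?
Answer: -973260/14641 ≈ -66.475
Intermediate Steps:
r(Q) = 3 + Q*(-2 + Q)*(6 + Q)/5 (r(Q) = 3 + (((Q + 6)*(Q - 2))*Q)/5 = 3 + (((6 + Q)*(-2 + Q))*Q)/5 = 3 + (((-2 + Q)*(6 + Q))*Q)/5 = 3 + (Q*(-2 + Q)*(6 + Q))/5 = 3 + Q*(-2 + Q)*(6 + Q)/5)
B(j, l) = 2*l/(3 + j - 12*l/5 + l³/5 + 4*l²/5) (B(j, l) = (l + l)/(j + (3 - 12*l/5 + l³/5 + 4*l²/5)) = (2*l)/(3 + j - 12*l/5 + l³/5 + 4*l²/5) = 2*l/(3 + j - 12*l/5 + l³/5 + 4*l²/5))
R(w) = 2*w*(89 + w) (R(w) = (2*w)*(89 + w) = 2*w*(89 + w))
-R(B(8, -9)) = -2*10*(-9)/(15 + (-9)³ - 12*(-9) + 4*(-9)² + 5*8)*(89 + 10*(-9)/(15 + (-9)³ - 12*(-9) + 4*(-9)² + 5*8)) = -2*10*(-9)/(15 - 729 + 108 + 4*81 + 40)*(89 + 10*(-9)/(15 - 729 + 108 + 4*81 + 40)) = -2*10*(-9)/(15 - 729 + 108 + 324 + 40)*(89 + 10*(-9)/(15 - 729 + 108 + 324 + 40)) = -2*10*(-9)/(-242)*(89 + 10*(-9)/(-242)) = -2*10*(-9)*(-1/242)*(89 + 10*(-9)*(-1/242)) = -2*45*(89 + 45/121)/121 = -2*45*10814/(121*121) = -1*973260/14641 = -973260/14641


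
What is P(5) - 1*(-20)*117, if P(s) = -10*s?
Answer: 2290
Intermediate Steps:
P(5) - 1*(-20)*117 = -10*5 - 1*(-20)*117 = -50 + 20*117 = -50 + 2340 = 2290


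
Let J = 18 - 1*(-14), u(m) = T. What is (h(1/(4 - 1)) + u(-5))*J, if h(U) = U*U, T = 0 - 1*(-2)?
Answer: 608/9 ≈ 67.556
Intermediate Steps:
T = 2 (T = 0 + 2 = 2)
u(m) = 2
J = 32 (J = 18 + 14 = 32)
h(U) = U**2
(h(1/(4 - 1)) + u(-5))*J = ((1/(4 - 1))**2 + 2)*32 = ((1/3)**2 + 2)*32 = (1/9 + 2)*32 = (19/9)*32 = 608/9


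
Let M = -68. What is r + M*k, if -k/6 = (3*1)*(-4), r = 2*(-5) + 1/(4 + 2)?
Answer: -29435/6 ≈ -4905.8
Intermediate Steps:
r = -59/6 (r = -10 + 1/6 = -59/6 ≈ -9.8333)
k = 72 (k = -6*3*1*(-4) = -18*(-4) = -6*(-12) = 72)
r + M*k = -59/6 - 68*72 = -59/6 - 4896 = -29435/6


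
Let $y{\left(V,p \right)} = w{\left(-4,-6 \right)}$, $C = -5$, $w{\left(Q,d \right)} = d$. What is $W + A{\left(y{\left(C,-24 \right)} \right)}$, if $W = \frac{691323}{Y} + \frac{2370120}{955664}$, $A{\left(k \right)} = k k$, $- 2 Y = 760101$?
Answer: $\frac{1109609475395}{30266715086} \approx 36.661$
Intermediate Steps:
$Y = - \frac{760101}{2}$ ($Y = \left(- \frac{1}{2}\right) 760101 = - \frac{760101}{2} \approx -3.8005 \cdot 10^{5}$)
$y{\left(V,p \right)} = -6$
$A{\left(k \right)} = k^{2}$
$W = \frac{20007732299}{30266715086}$ ($W = \frac{691323}{- \frac{760101}{2}} + \frac{2370120}{955664} = 691323 \left(- \frac{2}{760101}\right) + 2370120 \cdot \frac{1}{955664} = - \frac{460882}{253367} + \frac{296265}{119458} = \frac{20007732299}{30266715086} \approx 0.66105$)
$W + A{\left(y{\left(C,-24 \right)} \right)} = \frac{20007732299}{30266715086} + \left(-6\right)^{2} = \frac{20007732299}{30266715086} + 36 = \frac{1109609475395}{30266715086}$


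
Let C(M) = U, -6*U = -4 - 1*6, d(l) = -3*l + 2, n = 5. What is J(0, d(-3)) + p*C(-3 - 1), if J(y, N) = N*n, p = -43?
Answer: -50/3 ≈ -16.667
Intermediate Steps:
d(l) = 2 - 3*l
J(y, N) = 5*N (J(y, N) = N*5 = 5*N)
U = 5/3 (U = -(-4 - 1*6)/6 = -(-4 - 6)/6 = -⅙*(-10) = 5/3 ≈ 1.6667)
C(M) = 5/3
J(0, d(-3)) + p*C(-3 - 1) = 5*(2 - 3*(-3)) - 43*5/3 = 5*(2 + 9) - 215/3 = 5*11 - 215/3 = 55 - 215/3 = -50/3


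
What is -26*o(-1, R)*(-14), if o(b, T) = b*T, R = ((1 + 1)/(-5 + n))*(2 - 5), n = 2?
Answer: -728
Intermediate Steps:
R = 2 (R = ((1 + 1)/(-5 + 2))*(2 - 5) = (2/(-3))*(-3) = (2*(-⅓))*(-3) = -⅔*(-3) = 2)
o(b, T) = T*b
-26*o(-1, R)*(-14) = -52*(-1)*(-14) = -26*(-2)*(-14) = 52*(-14) = -728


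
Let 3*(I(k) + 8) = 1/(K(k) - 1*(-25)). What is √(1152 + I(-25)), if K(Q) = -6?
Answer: √3716913/57 ≈ 33.823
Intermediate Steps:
I(k) = -455/57 (I(k) = -8 + 1/(3*(-6 - 1*(-25))) = -8 + 1/(3*(-6 + 25)) = -8 + (⅓)/19 = -8 + (⅓)*(1/19) = -8 + 1/57 = -455/57)
√(1152 + I(-25)) = √(1152 - 455/57) = √(65209/57) = √3716913/57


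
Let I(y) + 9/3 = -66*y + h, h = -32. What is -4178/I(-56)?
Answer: -4178/3661 ≈ -1.1412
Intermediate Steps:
I(y) = -35 - 66*y (I(y) = -3 + (-66*y - 32) = -3 + (-32 - 66*y) = -35 - 66*y)
-4178/I(-56) = -4178/(-35 - 66*(-56)) = -4178/(-35 + 3696) = -4178/3661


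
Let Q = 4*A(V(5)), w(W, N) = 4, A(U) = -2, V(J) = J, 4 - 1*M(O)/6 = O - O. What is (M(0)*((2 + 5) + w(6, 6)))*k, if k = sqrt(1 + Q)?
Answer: 264*I*sqrt(7) ≈ 698.48*I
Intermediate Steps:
M(O) = 24 (M(O) = 24 - 6*(O - O) = 24 - 6*0 = 24 + 0 = 24)
Q = -8 (Q = 4*(-2) = -8)
k = I*sqrt(7) (k = sqrt(1 - 8) = sqrt(-7) = I*sqrt(7) ≈ 2.6458*I)
(M(0)*((2 + 5) + w(6, 6)))*k = (24*((2 + 5) + 4))*(I*sqrt(7)) = (24*(7 + 4))*(I*sqrt(7)) = (24*11)*(I*sqrt(7)) = 264*(I*sqrt(7)) = 264*I*sqrt(7)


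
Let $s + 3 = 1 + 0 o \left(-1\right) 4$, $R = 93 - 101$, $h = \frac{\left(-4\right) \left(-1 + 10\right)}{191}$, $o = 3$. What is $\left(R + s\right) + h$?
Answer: $- \frac{1946}{191} \approx -10.188$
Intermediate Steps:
$h = - \frac{36}{191}$ ($h = \left(-4\right) 9 \cdot \frac{1}{191} = \left(-36\right) \frac{1}{191} = - \frac{36}{191} \approx -0.18848$)
$R = -8$
$s = -2$ ($s = -3 + \left(1 + 0 \cdot 3 \left(-1\right) 4\right) = -3 + \left(1 + 0 \left(-1\right) 4\right) = -3 + \left(1 + 0 \cdot 4\right) = -3 + \left(1 + 0\right) = -3 + 1 = -2$)
$\left(R + s\right) + h = \left(-8 - 2\right) - \frac{36}{191} = -10 - \frac{36}{191} = - \frac{1946}{191}$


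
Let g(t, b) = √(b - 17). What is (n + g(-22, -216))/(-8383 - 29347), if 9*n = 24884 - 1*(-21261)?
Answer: -839/6174 - I*√233/37730 ≈ -0.13589 - 0.00040457*I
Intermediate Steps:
g(t, b) = √(-17 + b)
n = 46145/9 (n = (24884 - 1*(-21261))/9 = (24884 + 21261)/9 = (⅑)*46145 = 46145/9 ≈ 5127.2)
(n + g(-22, -216))/(-8383 - 29347) = (46145/9 + √(-17 - 216))/(-8383 - 29347) = (46145/9 + √(-233))/(-37730) = (46145/9 + I*√233)*(-1/37730) = -839/6174 - I*√233/37730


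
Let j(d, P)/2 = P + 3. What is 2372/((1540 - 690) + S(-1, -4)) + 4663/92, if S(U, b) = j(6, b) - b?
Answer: 1047775/19596 ≈ 53.469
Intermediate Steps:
j(d, P) = 6 + 2*P (j(d, P) = 2*(P + 3) = 2*(3 + P) = 6 + 2*P)
S(U, b) = 6 + b (S(U, b) = (6 + 2*b) - b = 6 + b)
2372/((1540 - 690) + S(-1, -4)) + 4663/92 = 2372/((1540 - 690) + (6 - 4)) + 4663/92 = 2372/(850 + 2) + 4663*(1/92) = 2372/852 + 4663/92 = 2372*(1/852) + 4663/92 = 593/213 + 4663/92 = 1047775/19596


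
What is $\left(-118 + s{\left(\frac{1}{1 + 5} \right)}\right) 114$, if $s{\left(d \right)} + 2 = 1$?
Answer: $-13566$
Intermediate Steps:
$s{\left(d \right)} = -1$ ($s{\left(d \right)} = -2 + 1 = -1$)
$\left(-118 + s{\left(\frac{1}{1 + 5} \right)}\right) 114 = \left(-118 - 1\right) 114 = \left(-119\right) 114 = -13566$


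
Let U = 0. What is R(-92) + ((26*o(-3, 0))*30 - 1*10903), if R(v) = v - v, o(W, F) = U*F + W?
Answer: -13243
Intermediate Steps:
o(W, F) = W (o(W, F) = 0*F + W = 0 + W = W)
R(v) = 0
R(-92) + ((26*o(-3, 0))*30 - 1*10903) = 0 + ((26*(-3))*30 - 1*10903) = 0 + (-78*30 - 10903) = 0 + (-2340 - 10903) = 0 - 13243 = -13243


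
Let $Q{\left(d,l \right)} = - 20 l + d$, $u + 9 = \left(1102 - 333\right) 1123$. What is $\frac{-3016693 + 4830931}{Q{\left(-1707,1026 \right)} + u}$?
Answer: $\frac{1814238}{841351} \approx 2.1563$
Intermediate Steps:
$u = 863578$ ($u = -9 + \left(1102 - 333\right) 1123 = -9 + 769 \cdot 1123 = -9 + 863587 = 863578$)
$Q{\left(d,l \right)} = d - 20 l$
$\frac{-3016693 + 4830931}{Q{\left(-1707,1026 \right)} + u} = \frac{-3016693 + 4830931}{\left(-1707 - 20520\right) + 863578} = \frac{1814238}{\left(-1707 - 20520\right) + 863578} = \frac{1814238}{-22227 + 863578} = \frac{1814238}{841351}$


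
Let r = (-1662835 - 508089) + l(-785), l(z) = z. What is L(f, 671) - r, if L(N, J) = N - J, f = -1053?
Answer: 2169985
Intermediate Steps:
r = -2171709 (r = (-1662835 - 508089) - 785 = -2170924 - 785 = -2171709)
L(f, 671) - r = (-1053 - 1*671) - 1*(-2171709) = (-1053 - 671) + 2171709 = -1724 + 2171709 = 2169985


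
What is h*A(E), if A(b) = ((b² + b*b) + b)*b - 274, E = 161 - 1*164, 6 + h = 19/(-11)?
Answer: 2465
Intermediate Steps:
h = -85/11 (h = -6 + 19/(-11) = -6 + 19*(-1/11) = -6 - 19/11 = -85/11 ≈ -7.7273)
E = -3 (E = 161 - 164 = -3)
A(b) = -274 + b*(b + 2*b²) (A(b) = ((b² + b²) + b)*b - 274 = (2*b² + b)*b - 274 = (b + 2*b²)*b - 274 = b*(b + 2*b²) - 274 = -274 + b*(b + 2*b²))
h*A(E) = -85*(-274 + (-3)² + 2*(-3)³)/11 = -85*(-274 + 9 + 2*(-27))/11 = -85*(-274 + 9 - 54)/11 = -85/11*(-319) = 2465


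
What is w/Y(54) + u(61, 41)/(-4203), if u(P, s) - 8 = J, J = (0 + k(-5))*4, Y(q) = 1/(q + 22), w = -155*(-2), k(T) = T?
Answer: 33007564/1401 ≈ 23560.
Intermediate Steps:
w = 310
Y(q) = 1/(22 + q)
J = -20 (J = (0 - 5)*4 = -5*4 = -20)
u(P, s) = -12 (u(P, s) = 8 - 20 = -12)
w/Y(54) + u(61, 41)/(-4203) = 310/(1/(22 + 54)) - 12/(-4203) = 310/(1/76) - 12*(-1/4203) = 310/(1/76) + 4/1401 = 310*76 + 4/1401 = 23560 + 4/1401 = 33007564/1401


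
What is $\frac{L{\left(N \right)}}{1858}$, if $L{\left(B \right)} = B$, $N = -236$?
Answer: $- \frac{118}{929} \approx -0.12702$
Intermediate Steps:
$\frac{L{\left(N \right)}}{1858} = - \frac{236}{1858} = \left(-236\right) \frac{1}{1858} = - \frac{118}{929}$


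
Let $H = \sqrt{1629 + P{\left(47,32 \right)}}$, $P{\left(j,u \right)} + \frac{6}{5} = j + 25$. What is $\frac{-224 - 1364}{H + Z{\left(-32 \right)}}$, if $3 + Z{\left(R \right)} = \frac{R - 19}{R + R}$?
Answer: $- \frac{23883520}{11570833} - \frac{6504448 \sqrt{42495}}{34712499} \approx -40.691$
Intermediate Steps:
$P{\left(j,u \right)} = \frac{119}{5} + j$ ($P{\left(j,u \right)} = - \frac{6}{5} + \left(j + 25\right) = - \frac{6}{5} + \left(25 + j\right) = \frac{119}{5} + j$)
$H = \frac{\sqrt{42495}}{5}$ ($H = \sqrt{1629 + \left(\frac{119}{5} + 47\right)} = \sqrt{1629 + \frac{354}{5}} = \sqrt{\frac{8499}{5}} = \frac{\sqrt{42495}}{5} \approx 41.229$)
$Z{\left(R \right)} = -3 + \frac{-19 + R}{2 R}$ ($Z{\left(R \right)} = -3 + \frac{R - 19}{R + R} = -3 + \frac{-19 + R}{2 R}$)
$\frac{-224 - 1364}{H + Z{\left(-32 \right)}} = \frac{-224 - 1364}{\frac{\sqrt{42495}}{5} + \frac{-19 - -160}{2 \left(-32\right)}} = - \frac{1588}{\frac{\sqrt{42495}}{5} + \frac{1}{2} \left(- \frac{1}{32}\right) \left(-19 + 160\right)} = - \frac{1588}{\frac{\sqrt{42495}}{5} + \frac{1}{2} \left(- \frac{1}{32}\right) 141} = - \frac{1588}{\frac{\sqrt{42495}}{5} - \frac{141}{64}} = - \frac{1588}{- \frac{141}{64} + \frac{\sqrt{42495}}{5}}$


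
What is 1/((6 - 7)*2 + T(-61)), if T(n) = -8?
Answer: -1/10 ≈ -0.10000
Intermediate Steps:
1/((6 - 7)*2 + T(-61)) = 1/((6 - 7)*2 - 8) = 1/(-1*2 - 8) = 1/(-2 - 8) = 1/(-10) = -1/10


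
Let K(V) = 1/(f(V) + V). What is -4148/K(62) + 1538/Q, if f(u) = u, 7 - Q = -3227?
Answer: -831706415/1617 ≈ -5.1435e+5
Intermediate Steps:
Q = 3234 (Q = 7 - 1*(-3227) = 7 + 3227 = 3234)
K(V) = 1/(2*V) (K(V) = 1/(V + V) = 1/(2*V))
-4148/K(62) + 1538/Q = -4148/((½)/62) + 1538/3234 = -4148/((½)*(1/62)) + 1538*(1/3234) = -4148/1/124 + 769/1617 = -4148*124 + 769/1617 = -514352 + 769/1617 = -831706415/1617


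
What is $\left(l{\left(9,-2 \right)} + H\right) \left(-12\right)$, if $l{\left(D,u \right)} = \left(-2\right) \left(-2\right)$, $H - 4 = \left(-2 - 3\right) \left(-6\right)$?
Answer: $-456$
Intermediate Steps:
$H = 34$ ($H = 4 + \left(-2 - 3\right) \left(-6\right) = 4 - -30 = 4 + 30 = 34$)
$l{\left(D,u \right)} = 4$
$\left(l{\left(9,-2 \right)} + H\right) \left(-12\right) = \left(4 + 34\right) \left(-12\right) = 38 \left(-12\right) = -456$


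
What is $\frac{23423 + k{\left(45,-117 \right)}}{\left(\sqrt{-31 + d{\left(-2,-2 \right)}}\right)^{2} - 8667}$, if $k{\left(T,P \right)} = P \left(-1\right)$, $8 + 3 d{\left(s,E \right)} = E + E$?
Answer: $- \frac{11770}{4351} \approx -2.7051$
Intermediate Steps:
$d{\left(s,E \right)} = - \frac{8}{3} + \frac{2 E}{3}$ ($d{\left(s,E \right)} = - \frac{8}{3} + \frac{E + E}{3} = - \frac{8}{3} + \frac{2 E}{3}$)
$k{\left(T,P \right)} = - P$
$\frac{23423 + k{\left(45,-117 \right)}}{\left(\sqrt{-31 + d{\left(-2,-2 \right)}}\right)^{2} - 8667} = \frac{23423 - -117}{\left(\sqrt{-31 + \left(- \frac{8}{3} + \frac{2}{3} \left(-2\right)\right)}\right)^{2} - 8667} = \frac{23423 + 117}{\left(\sqrt{-31 - 4}\right)^{2} - 8667} = \frac{23540}{\left(\sqrt{-31 - 4}\right)^{2} - 8667} = \frac{23540}{\left(\sqrt{-35}\right)^{2} - 8667} = \frac{23540}{\left(i \sqrt{35}\right)^{2} - 8667} = \frac{23540}{-35 - 8667} = \frac{23540}{-8702} = 23540 \left(- \frac{1}{8702}\right) = - \frac{11770}{4351}$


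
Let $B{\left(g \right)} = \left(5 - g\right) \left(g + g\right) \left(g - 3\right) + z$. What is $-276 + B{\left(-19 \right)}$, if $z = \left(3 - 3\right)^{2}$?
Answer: $19788$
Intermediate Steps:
$z = 0$ ($z = 0^{2} = 0$)
$B{\left(g \right)} = 2 g \left(-3 + g\right) \left(5 - g\right)$ ($B{\left(g \right)} = \left(5 - g\right) \left(g + g\right) \left(g - 3\right) + 0 = \left(5 - g\right) 2 g \left(-3 + g\right) + 0 = 2 g \left(-3 + g\right) \left(5 - g\right) + 0 = 2 g \left(-3 + g\right) \left(5 - g\right)$)
$-276 + B{\left(-19 \right)} = -276 + 2 \left(-19\right) \left(-15 - \left(-19\right)^{2} + 8 \left(-19\right)\right) = -276 + 2 \left(-19\right) \left(-15 - 361 - 152\right) = -276 + 2 \left(-19\right) \left(-528\right) = -276 + 20064 = 19788$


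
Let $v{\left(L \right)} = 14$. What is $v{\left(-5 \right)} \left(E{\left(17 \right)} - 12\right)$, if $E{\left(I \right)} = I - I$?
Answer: $-168$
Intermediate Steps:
$E{\left(I \right)} = 0$
$v{\left(-5 \right)} \left(E{\left(17 \right)} - 12\right) = 14 \left(0 - 12\right) = 14 \left(-12\right) = -168$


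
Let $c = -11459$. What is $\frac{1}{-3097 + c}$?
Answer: $- \frac{1}{14556} \approx -6.87 \cdot 10^{-5}$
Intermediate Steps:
$\frac{1}{-3097 + c} = \frac{1}{-3097 - 11459} = \frac{1}{-14556} = - \frac{1}{14556}$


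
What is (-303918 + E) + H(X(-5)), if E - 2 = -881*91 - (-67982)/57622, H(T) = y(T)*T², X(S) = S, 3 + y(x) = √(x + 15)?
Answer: -11068057391/28811 + 25*√10 ≈ -3.8408e+5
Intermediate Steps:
y(x) = -3 + √(15 + x) (y(x) = -3 + √(x + 15) = -3 + √(15 + x))
H(T) = T²*(-3 + √(15 + T)) (H(T) = (-3 + √(15 + T))*T² = T²*(-3 + √(15 + T)))
E = -2309715068/28811 (E = 2 + (-881*91 - (-67982)/57622) = 2 + (-80171 - (-67982)/57622) = 2 + (-80171 - 1*(-33991/28811)) = 2 + (-80171 + 33991/28811) = 2 - 2309772690/28811 = -2309715068/28811 ≈ -80168.)
(-303918 + E) + H(X(-5)) = (-303918 - 2309715068/28811) + (-5)²*(-3 + √(15 - 5)) = -11065896566/28811 + 25*(-3 + √10) = -11065896566/28811 + (-75 + 25*√10) = -11068057391/28811 + 25*√10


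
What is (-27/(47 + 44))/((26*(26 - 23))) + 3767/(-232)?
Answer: -4457405/274456 ≈ -16.241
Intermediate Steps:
(-27/(47 + 44))/((26*(26 - 23))) + 3767/(-232) = (-27/91)/((26*3)) + 3767*(-1/232) = ((1/91)*(-27))/78 - 3767/232 = -27/91*1/78 - 3767/232 = -9/2366 - 3767/232 = -4457405/274456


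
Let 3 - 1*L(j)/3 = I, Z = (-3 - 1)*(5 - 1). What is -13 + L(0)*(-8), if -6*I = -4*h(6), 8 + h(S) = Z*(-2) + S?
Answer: 395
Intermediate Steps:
Z = -16 (Z = -4*4 = -16)
h(S) = 24 + S (h(S) = -8 + (-16*(-2) + S) = -8 + (32 + S) = 24 + S)
I = 20 (I = -(-2)*(24 + 6)/3 = -(-2)*30/3 = -1/6*(-120) = 20)
L(j) = -51 (L(j) = 9 - 3*20 = 9 - 60 = -51)
-13 + L(0)*(-8) = -13 - 51*(-8) = -13 + 408 = 395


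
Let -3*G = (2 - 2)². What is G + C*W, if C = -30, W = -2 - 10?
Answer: 360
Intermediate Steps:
W = -12
G = 0 (G = -(2 - 2)²/3 = -⅓*0² = -⅓*0 = 0)
G + C*W = 0 - 30*(-12) = 0 + 360 = 360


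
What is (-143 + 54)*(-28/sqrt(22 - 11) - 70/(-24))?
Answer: -3115/12 + 2492*sqrt(11)/11 ≈ 491.78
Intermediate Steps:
(-143 + 54)*(-28/sqrt(22 - 11) - 70/(-24)) = -89*(-28*sqrt(11)/11 - 70*(-1/24)) = -89*(-28*sqrt(11)/11 + 35/12) = -89*(35/12 - 28*sqrt(11)/11) = -3115/12 + 2492*sqrt(11)/11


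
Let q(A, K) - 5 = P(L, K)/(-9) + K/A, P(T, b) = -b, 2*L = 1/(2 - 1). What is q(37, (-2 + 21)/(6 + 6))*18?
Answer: 10427/111 ≈ 93.937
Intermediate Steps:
L = ½ (L = 1/(2*(2 - 1)) = (½)/1 = (½)*1 = ½ ≈ 0.50000)
q(A, K) = 5 + K/9 + K/A (q(A, K) = 5 + (-K/(-9) + K/A) = 5 + (-K*(-⅑) + K/A) = 5 + (K/9 + K/A) = 5 + K/9 + K/A)
q(37, (-2 + 21)/(6 + 6))*18 = (5 + ((-2 + 21)/(6 + 6))/9 + ((-2 + 21)/(6 + 6))/37)*18 = (5 + (19/12)/9 + (19/12)*(1/37))*18 = (5 + (19*(1/12))/9 + (19*(1/12))*(1/37))*18 = (5 + (⅑)*(19/12) + (19/12)*(1/37))*18 = (5 + 19/108 + 19/444)*18 = (10427/1998)*18 = 10427/111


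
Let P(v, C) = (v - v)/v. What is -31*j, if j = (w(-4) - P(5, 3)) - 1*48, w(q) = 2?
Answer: 1426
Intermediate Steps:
P(v, C) = 0 (P(v, C) = 0/v = 0)
j = -46 (j = (2 - 1*0) - 1*48 = (2 + 0) - 48 = 2 - 48 = -46)
-31*j = -31*(-46) = 1426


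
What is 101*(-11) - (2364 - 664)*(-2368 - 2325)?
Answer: 7976989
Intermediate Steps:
101*(-11) - (2364 - 664)*(-2368 - 2325) = -1111 - 1700*(-4693) = -1111 - 1*(-7978100) = -1111 + 7978100 = 7976989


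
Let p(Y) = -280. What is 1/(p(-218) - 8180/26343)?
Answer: -26343/7384220 ≈ -0.0035675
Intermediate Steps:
1/(p(-218) - 8180/26343) = 1/(-280 - 8180/26343) = 1/(-7384220/26343) = -26343/7384220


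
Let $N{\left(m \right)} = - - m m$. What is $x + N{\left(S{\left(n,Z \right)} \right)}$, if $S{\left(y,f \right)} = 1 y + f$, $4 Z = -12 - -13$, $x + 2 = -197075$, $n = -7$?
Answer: $- \frac{3152503}{16} \approx -1.9703 \cdot 10^{5}$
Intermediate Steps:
$x = -197077$ ($x = -2 - 197075 = -197077$)
$Z = \frac{1}{4}$ ($Z = \frac{-12 - -13}{4} = \frac{-12 + 13}{4} = \frac{1}{4} \cdot 1 = \frac{1}{4} \approx 0.25$)
$S{\left(y,f \right)} = f + y$ ($S{\left(y,f \right)} = y + f = f + y$)
$N{\left(m \right)} = m^{2}$ ($N{\left(m \right)} = - \left(-1\right) m^{2} = m^{2}$)
$x + N{\left(S{\left(n,Z \right)} \right)} = -197077 + \left(\frac{1}{4} - 7\right)^{2} = -197077 + \left(- \frac{27}{4}\right)^{2} = -197077 + \frac{729}{16} = - \frac{3152503}{16}$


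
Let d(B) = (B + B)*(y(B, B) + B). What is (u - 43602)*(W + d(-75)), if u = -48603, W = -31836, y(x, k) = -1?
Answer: 1884301380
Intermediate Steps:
d(B) = 2*B*(-1 + B) (d(B) = (B + B)*(-1 + B) = (2*B)*(-1 + B) = 2*B*(-1 + B))
(u - 43602)*(W + d(-75)) = (-48603 - 43602)*(-31836 + 2*(-75)*(-1 - 75)) = -92205*(-31836 + 2*(-75)*(-76)) = -92205*(-31836 + 11400) = -92205*(-20436) = 1884301380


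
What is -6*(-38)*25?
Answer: 5700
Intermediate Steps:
-6*(-38)*25 = 228*25 = 5700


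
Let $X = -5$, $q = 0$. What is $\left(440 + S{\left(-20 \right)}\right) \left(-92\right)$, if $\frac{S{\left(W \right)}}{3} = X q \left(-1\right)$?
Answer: $-40480$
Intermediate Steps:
$S{\left(W \right)} = 0$ ($S{\left(W \right)} = 3 \left(-5\right) 0 \left(-1\right) = 3 \cdot 0 \left(-1\right) = 3 \cdot 0 = 0$)
$\left(440 + S{\left(-20 \right)}\right) \left(-92\right) = \left(440 + 0\right) \left(-92\right) = 440 \left(-92\right) = -40480$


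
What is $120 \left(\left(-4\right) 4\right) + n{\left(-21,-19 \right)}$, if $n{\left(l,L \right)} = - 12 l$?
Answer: $-1668$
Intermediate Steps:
$120 \left(\left(-4\right) 4\right) + n{\left(-21,-19 \right)} = 120 \left(\left(-4\right) 4\right) - -252 = 120 \left(-16\right) + 252 = -1920 + 252 = -1668$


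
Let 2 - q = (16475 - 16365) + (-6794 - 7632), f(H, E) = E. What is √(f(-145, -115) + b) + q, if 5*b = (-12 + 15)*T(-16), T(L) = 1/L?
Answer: 14318 + I*√46015/20 ≈ 14318.0 + 10.726*I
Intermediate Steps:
b = -3/80 (b = ((-12 + 15)/(-16))/5 = (3*(-1/16))/5 = (⅕)*(-3/16) = -3/80 ≈ -0.037500)
q = 14318 (q = 2 - ((16475 - 16365) + (-6794 - 7632)) = 2 - (110 - 14426) = 2 - 1*(-14316) = 2 + 14316 = 14318)
√(f(-145, -115) + b) + q = √(-115 - 3/80) + 14318 = √(-9203/80) + 14318 = I*√46015/20 + 14318 = 14318 + I*√46015/20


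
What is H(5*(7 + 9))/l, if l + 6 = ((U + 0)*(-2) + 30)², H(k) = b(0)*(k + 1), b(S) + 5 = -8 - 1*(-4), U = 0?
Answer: -243/298 ≈ -0.81544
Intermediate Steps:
b(S) = -9 (b(S) = -5 + (-8 - 1*(-4)) = -5 + (-8 + 4) = -5 - 4 = -9)
H(k) = -9 - 9*k (H(k) = -9*(k + 1) = -9*(1 + k) = -9 - 9*k)
l = 894 (l = -6 + ((0 + 0)*(-2) + 30)² = -6 + (0*(-2) + 30)² = -6 + (0 + 30)² = -6 + 30² = -6 + 900 = 894)
H(5*(7 + 9))/l = (-9 - 45*(7 + 9))/894 = (-9 - 45*16)*(1/894) = (-9 - 9*80)*(1/894) = (-9 - 720)*(1/894) = -729*1/894 = -243/298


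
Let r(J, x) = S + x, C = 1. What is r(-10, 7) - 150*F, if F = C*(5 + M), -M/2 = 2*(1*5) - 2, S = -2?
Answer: 1655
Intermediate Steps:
M = -16 (M = -2*(2*(1*5) - 2) = -2*(2*5 - 2) = -2*(10 - 2) = -2*8 = -16)
r(J, x) = -2 + x
F = -11 (F = 1*(5 - 16) = 1*(-11) = -11)
r(-10, 7) - 150*F = (-2 + 7) - 150*(-11) = 5 + 1650 = 1655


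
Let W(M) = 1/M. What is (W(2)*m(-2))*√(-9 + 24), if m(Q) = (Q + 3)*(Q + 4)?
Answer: √15 ≈ 3.8730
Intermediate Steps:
m(Q) = (3 + Q)*(4 + Q)
W(M) = 1/M
(W(2)*m(-2))*√(-9 + 24) = ((12 + (-2)² + 7*(-2))/2)*√(-9 + 24) = ((12 + 4 - 14)/2)*√15 = ((½)*2)*√15 = 1*√15 = √15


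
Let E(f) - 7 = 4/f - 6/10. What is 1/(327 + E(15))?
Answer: 3/1001 ≈ 0.0029970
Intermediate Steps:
E(f) = 32/5 + 4/f (E(f) = 7 + (4/f - 6/10) = 7 + (4/f - 6*1/10) = 7 + (4/f - 3/5) = 7 + (-3/5 + 4/f) = 32/5 + 4/f)
1/(327 + E(15)) = 1/(327 + (32/5 + 4/15)) = 1/(327 + 20/3) = 1/(1001/3) = 3/1001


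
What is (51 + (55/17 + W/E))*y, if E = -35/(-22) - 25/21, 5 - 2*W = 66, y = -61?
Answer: 4207597/3145 ≈ 1337.9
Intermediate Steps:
W = -61/2 (W = 5/2 - ½*66 = 5/2 - 33 = -61/2 ≈ -30.500)
E = 185/462 (E = -35*(-1/22) - 25*1/21 = 35/22 - 25/21 = 185/462 ≈ 0.40043)
(51 + (55/17 + W/E))*y = (51 + (55/17 - 61/(2*185/462)))*(-61) = (51 + (55*(1/17) - 61/2*462/185))*(-61) = (51 + (55/17 - 14091/185))*(-61) = (51 - 229372/3145)*(-61) = -68977/3145*(-61) = 4207597/3145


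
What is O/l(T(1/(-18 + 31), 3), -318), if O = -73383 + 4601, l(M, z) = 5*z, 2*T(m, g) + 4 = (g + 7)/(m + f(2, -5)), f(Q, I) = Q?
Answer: 34391/795 ≈ 43.259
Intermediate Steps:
T(m, g) = -2 + (7 + g)/(2*(2 + m)) (T(m, g) = -2 + ((g + 7)/(m + 2))/2 = -2 + ((7 + g)/(2 + m))/2 = -2 + (7 + g)/(2*(2 + m)))
O = -68782
O/l(T(1/(-18 + 31), 3), -318) = -68782/(5*(-318)) = -68782/(-1590) = -68782*(-1/1590) = 34391/795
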